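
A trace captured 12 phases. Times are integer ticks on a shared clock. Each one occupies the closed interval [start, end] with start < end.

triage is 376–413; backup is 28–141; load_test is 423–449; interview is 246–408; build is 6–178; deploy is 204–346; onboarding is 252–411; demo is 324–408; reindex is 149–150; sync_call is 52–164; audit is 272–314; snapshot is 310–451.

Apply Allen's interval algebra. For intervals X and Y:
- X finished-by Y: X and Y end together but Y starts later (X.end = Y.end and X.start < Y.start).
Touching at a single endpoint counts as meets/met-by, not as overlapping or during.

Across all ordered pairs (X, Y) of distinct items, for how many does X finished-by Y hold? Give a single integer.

Checking all 132 ordered pairs for relation 'finished-by'; matching pairs in alphabetical order:
(interview, demo): interview finished-by demo ✓
Count: 1.

1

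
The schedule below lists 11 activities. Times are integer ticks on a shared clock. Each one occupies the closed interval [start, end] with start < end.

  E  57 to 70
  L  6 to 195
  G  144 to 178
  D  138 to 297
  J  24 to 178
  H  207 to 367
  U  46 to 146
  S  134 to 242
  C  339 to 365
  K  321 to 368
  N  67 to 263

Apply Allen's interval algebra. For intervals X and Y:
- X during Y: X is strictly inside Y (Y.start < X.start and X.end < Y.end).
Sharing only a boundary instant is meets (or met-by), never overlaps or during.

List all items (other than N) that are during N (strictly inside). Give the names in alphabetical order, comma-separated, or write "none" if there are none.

G, S

Target N = [67, 263].
C [339, 365] → after → no.
D [138, 297] → overlapped-by → no.
E [57, 70] → overlaps → no.
G [144, 178] → during → yes.
H [207, 367] → overlapped-by → no.
J [24, 178] → overlaps → no.
K [321, 368] → after → no.
L [6, 195] → overlaps → no.
S [134, 242] → during → yes.
U [46, 146] → overlaps → no.
Result: G, S.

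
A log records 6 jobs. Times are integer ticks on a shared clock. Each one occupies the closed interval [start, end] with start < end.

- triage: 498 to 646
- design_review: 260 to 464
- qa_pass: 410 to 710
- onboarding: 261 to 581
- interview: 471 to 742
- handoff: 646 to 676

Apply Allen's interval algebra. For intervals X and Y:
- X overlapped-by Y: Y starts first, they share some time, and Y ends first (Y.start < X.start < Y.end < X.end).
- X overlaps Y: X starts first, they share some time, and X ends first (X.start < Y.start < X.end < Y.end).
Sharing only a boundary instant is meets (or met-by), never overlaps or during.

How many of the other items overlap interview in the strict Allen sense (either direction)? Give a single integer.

Target interview = [471, 742].
design_review [260, 464] → before → no.
handoff [646, 676] → during → no.
onboarding [261, 581] → overlaps → counts.
qa_pass [410, 710] → overlaps → counts.
triage [498, 646] → during → no.
Total: 2.

2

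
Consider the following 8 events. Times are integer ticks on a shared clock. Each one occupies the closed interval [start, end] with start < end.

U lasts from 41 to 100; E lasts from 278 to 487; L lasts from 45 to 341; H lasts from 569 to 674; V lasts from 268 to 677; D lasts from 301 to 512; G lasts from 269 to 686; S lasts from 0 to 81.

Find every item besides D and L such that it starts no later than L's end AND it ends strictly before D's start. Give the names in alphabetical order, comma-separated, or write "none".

S, U

Conditions: its start is no later than L's end (X.start <= 341) AND its end is strictly before D's start (X.end < 301).
E: start 278 <= 341? ✓; end 487 < 301? ✗ → no.
G: start 269 <= 341? ✓; end 686 < 301? ✗ → no.
H: start 569 <= 341? ✗; end 674 < 301? ✗ → no.
S: start 0 <= 341? ✓; end 81 < 301? ✓ → yes.
U: start 41 <= 341? ✓; end 100 < 301? ✓ → yes.
V: start 268 <= 341? ✓; end 677 < 301? ✗ → no.
Result: S, U.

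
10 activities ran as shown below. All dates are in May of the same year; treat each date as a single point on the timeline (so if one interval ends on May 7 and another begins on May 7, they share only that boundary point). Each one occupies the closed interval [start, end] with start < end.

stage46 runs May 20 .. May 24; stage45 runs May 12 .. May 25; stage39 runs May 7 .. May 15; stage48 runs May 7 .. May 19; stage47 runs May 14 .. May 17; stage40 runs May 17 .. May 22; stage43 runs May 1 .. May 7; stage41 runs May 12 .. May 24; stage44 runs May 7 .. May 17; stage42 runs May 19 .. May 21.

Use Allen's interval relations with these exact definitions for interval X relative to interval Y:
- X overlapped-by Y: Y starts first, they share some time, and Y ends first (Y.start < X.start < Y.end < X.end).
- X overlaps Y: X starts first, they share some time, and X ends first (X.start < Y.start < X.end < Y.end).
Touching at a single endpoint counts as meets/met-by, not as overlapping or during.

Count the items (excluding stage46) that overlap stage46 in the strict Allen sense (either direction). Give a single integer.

Target stage46 = [May 20, May 24].
stage39 [May 7, May 15] → before → no.
stage40 [May 17, May 22] → overlaps → counts.
stage41 [May 12, May 24] → finished-by → no.
stage42 [May 19, May 21] → overlaps → counts.
stage43 [May 1, May 7] → before → no.
stage44 [May 7, May 17] → before → no.
stage45 [May 12, May 25] → contains → no.
stage47 [May 14, May 17] → before → no.
stage48 [May 7, May 19] → before → no.
Total: 2.

2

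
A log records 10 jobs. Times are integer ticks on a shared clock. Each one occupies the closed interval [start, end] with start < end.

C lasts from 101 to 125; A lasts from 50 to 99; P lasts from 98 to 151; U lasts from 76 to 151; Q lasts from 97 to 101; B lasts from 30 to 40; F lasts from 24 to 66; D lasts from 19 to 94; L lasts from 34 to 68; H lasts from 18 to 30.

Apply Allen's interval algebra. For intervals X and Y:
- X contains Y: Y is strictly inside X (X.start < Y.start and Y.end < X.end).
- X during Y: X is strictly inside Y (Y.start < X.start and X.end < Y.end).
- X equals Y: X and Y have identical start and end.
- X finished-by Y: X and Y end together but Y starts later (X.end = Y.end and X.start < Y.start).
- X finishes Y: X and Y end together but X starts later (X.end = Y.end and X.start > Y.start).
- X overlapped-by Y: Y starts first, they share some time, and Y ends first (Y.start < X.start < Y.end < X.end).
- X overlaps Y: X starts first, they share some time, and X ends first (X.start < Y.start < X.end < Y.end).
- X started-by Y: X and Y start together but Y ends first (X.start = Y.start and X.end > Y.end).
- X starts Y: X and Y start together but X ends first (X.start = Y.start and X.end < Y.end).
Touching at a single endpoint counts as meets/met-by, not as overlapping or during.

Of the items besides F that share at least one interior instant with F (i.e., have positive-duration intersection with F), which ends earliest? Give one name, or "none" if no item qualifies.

H

Target F = [24, 66].
A [50, 99] → overlapped-by → candidate.
B [30, 40] → during → candidate.
C [101, 125] → after → excluded.
D [19, 94] → contains → candidate.
H [18, 30] → overlaps → candidate.
L [34, 68] → overlapped-by → candidate.
P [98, 151] → after → excluded.
Q [97, 101] → after → excluded.
U [76, 151] → after → excluded.
Among candidates, earliest end is 30 → H.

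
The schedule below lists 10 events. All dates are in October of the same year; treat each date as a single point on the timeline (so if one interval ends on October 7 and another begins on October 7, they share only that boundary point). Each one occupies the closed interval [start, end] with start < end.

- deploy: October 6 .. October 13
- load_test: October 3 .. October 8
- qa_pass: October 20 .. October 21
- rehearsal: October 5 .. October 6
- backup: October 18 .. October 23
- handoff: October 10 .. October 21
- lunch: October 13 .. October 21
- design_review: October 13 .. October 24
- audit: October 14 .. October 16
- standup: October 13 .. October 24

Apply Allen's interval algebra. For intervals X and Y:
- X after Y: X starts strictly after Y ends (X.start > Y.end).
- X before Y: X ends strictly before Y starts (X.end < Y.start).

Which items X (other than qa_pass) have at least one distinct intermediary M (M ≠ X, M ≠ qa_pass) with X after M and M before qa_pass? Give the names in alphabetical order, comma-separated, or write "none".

audit, backup, design_review, handoff, lunch, standup

Target qa_pass = [October 20, October 21].
Intermediaries M with M before qa_pass: audit, deploy, load_test, rehearsal.
Via audit — items with X after audit: backup.
Via deploy — items with X after deploy: audit, backup.
Via load_test — items with X after load_test: audit, backup, design_review, handoff, lunch, standup.
Via rehearsal — items with X after rehearsal: audit, backup, design_review, handoff, lunch, standup.
Union: audit, backup, design_review, handoff, lunch, standup.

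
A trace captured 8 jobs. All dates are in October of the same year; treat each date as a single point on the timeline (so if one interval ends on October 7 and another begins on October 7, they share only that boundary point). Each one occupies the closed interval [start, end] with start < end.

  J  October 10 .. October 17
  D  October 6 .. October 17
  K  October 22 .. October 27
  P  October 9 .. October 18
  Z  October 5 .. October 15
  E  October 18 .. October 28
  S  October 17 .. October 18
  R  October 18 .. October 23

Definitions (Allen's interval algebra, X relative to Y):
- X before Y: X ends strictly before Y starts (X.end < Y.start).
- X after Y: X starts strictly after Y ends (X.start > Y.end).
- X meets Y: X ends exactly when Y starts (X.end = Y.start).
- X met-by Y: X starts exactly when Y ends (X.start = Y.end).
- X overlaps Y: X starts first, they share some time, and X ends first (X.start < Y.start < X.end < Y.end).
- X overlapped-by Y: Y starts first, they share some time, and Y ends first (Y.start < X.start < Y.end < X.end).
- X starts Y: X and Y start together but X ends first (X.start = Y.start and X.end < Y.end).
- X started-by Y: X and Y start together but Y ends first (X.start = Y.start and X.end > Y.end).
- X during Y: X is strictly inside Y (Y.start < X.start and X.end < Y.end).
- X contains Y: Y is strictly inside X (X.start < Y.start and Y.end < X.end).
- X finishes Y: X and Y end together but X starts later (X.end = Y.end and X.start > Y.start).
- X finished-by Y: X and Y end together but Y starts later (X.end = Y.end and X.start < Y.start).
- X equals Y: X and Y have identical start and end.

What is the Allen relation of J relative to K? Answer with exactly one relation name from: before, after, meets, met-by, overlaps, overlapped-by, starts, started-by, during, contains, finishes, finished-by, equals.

before

J = [October 10, October 17]; K = [October 22, October 27].
Compare endpoints: J.start < K.start, J.start < K.end, J.end < K.start, J.end < K.end.
That pattern is 'before'.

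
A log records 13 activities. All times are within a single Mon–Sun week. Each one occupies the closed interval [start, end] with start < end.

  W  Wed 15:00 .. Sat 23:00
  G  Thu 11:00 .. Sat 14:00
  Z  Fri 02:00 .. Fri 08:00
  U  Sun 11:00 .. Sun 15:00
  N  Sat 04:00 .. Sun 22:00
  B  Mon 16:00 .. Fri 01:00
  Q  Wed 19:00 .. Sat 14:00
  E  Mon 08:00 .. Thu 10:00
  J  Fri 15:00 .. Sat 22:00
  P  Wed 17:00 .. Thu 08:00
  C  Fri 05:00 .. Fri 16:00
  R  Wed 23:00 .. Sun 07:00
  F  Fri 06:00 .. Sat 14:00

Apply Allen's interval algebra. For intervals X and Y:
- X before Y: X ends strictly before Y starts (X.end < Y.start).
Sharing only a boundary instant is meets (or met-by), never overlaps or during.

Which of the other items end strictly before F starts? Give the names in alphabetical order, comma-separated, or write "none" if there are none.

Target F = [Fri 06:00, Sat 14:00].
B [Mon 16:00, Fri 01:00] → before → yes.
C [Fri 05:00, Fri 16:00] → overlaps → no.
E [Mon 08:00, Thu 10:00] → before → yes.
G [Thu 11:00, Sat 14:00] → finished-by → no.
J [Fri 15:00, Sat 22:00] → overlapped-by → no.
N [Sat 04:00, Sun 22:00] → overlapped-by → no.
P [Wed 17:00, Thu 08:00] → before → yes.
Q [Wed 19:00, Sat 14:00] → finished-by → no.
R [Wed 23:00, Sun 07:00] → contains → no.
U [Sun 11:00, Sun 15:00] → after → no.
W [Wed 15:00, Sat 23:00] → contains → no.
Z [Fri 02:00, Fri 08:00] → overlaps → no.
Result: B, E, P.

B, E, P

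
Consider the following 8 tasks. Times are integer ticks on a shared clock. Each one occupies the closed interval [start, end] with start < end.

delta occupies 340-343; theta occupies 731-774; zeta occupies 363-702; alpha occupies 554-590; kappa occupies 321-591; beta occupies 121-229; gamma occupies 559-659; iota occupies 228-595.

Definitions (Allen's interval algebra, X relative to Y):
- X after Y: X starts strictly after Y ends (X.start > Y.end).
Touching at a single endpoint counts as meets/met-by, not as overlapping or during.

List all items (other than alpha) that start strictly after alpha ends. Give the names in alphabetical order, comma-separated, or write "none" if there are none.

theta

Target alpha = [554, 590].
beta [121, 229] → before → no.
delta [340, 343] → before → no.
gamma [559, 659] → overlapped-by → no.
iota [228, 595] → contains → no.
kappa [321, 591] → contains → no.
theta [731, 774] → after → yes.
zeta [363, 702] → contains → no.
Result: theta.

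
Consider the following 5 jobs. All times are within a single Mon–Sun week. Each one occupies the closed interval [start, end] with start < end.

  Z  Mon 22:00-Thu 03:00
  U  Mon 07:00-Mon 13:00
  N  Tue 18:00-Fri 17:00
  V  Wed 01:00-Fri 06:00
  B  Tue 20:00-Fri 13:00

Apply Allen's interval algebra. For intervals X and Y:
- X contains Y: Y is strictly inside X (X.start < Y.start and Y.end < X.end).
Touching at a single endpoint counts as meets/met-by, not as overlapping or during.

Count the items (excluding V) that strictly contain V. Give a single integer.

Target V = [Wed 01:00, Fri 06:00].
B [Tue 20:00, Fri 13:00] → contains → counts.
N [Tue 18:00, Fri 17:00] → contains → counts.
U [Mon 07:00, Mon 13:00] → before → no.
Z [Mon 22:00, Thu 03:00] → overlaps → no.
Total: 2.

2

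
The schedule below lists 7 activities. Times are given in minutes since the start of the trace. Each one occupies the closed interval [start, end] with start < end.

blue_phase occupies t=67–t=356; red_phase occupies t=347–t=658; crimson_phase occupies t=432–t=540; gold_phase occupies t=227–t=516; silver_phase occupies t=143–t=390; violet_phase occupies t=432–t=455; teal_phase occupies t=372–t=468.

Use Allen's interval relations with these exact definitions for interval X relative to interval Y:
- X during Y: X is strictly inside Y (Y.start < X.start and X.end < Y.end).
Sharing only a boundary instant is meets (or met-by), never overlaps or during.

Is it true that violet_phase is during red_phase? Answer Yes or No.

Yes

violet_phase = [t=432, t=455], red_phase = [t=347, t=658].
Actual relation of violet_phase to red_phase: during.
Asked whether 'during' holds → Yes.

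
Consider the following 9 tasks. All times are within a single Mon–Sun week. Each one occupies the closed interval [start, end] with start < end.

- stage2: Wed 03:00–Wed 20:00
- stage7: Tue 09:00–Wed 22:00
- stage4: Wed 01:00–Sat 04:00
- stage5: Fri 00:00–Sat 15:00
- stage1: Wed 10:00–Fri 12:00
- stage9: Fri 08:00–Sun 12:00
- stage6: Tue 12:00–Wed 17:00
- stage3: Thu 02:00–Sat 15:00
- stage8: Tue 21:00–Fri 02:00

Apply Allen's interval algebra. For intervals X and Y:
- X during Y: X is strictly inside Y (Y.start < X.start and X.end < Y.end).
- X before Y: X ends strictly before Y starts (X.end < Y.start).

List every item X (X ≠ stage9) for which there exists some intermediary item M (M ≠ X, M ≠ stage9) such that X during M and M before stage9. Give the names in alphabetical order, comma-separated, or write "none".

Target stage9 = [Fri 08:00, Sun 12:00].
Intermediaries M with M before stage9: stage2, stage6, stage7, stage8.
Via stage2 — items with X during stage2: none.
Via stage6 — items with X during stage6: none.
Via stage7 — items with X during stage7: stage2, stage6.
Via stage8 — items with X during stage8: stage2.
Union: stage2, stage6.

stage2, stage6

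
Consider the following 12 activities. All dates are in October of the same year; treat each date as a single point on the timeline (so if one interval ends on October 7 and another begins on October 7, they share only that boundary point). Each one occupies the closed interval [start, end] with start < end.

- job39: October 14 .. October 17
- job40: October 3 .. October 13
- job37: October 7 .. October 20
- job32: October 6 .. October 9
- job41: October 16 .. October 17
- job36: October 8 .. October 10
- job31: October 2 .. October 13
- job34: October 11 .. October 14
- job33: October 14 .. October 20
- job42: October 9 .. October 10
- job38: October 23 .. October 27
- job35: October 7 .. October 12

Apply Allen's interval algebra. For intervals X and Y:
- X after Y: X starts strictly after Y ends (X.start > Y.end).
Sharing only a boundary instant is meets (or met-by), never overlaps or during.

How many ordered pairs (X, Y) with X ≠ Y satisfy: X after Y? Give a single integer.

Checking all 132 ordered pairs for relation 'after'; matching pairs in alphabetical order:
(job33, job31): job33 after job31 ✓
(job33, job32): job33 after job32 ✓
(job33, job35): job33 after job35 ✓
(job33, job36): job33 after job36 ✓
(job33, job40): job33 after job40 ✓
(job33, job42): job33 after job42 ✓
(job34, job32): job34 after job32 ✓
(job34, job36): job34 after job36 ✓
(job34, job42): job34 after job42 ✓
(job38, job31): job38 after job31 ✓
(job38, job32): job38 after job32 ✓
(job38, job33): job38 after job33 ✓
(job38, job34): job38 after job34 ✓
(job38, job35): job38 after job35 ✓
(job38, job36): job38 after job36 ✓
(job38, job37): job38 after job37 ✓
(job38, job39): job38 after job39 ✓
(job38, job40): job38 after job40 ✓
(job38, job41): job38 after job41 ✓
(job38, job42): job38 after job42 ✓
(job39, job31): job39 after job31 ✓
(job39, job32): job39 after job32 ✓
(job39, job35): job39 after job35 ✓
(job39, job36): job39 after job36 ✓
... plus 9 further pairs not listed.
Count: 33.

33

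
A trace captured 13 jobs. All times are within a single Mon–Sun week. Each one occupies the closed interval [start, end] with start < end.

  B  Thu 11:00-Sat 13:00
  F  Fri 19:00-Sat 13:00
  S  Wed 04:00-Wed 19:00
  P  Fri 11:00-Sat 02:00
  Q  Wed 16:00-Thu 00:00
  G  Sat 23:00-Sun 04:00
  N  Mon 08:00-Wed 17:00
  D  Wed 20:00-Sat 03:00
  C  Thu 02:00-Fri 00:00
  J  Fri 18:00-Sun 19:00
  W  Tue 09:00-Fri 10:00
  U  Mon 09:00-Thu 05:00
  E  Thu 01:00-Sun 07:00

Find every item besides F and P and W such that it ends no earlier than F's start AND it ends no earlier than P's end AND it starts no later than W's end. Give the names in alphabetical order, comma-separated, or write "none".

Conditions: its end is no earlier than F's start (X.end >= Fri 19:00) AND its end is no earlier than P's end (X.end >= Sat 02:00) AND its start is no later than W's end (X.start <= Fri 10:00).
B: end Sat 13:00 >= Fri 19:00? ✓; end Sat 13:00 >= Sat 02:00? ✓; start Thu 11:00 <= Fri 10:00? ✓ → yes.
C: end Fri 00:00 >= Fri 19:00? ✗; end Fri 00:00 >= Sat 02:00? ✗; start Thu 02:00 <= Fri 10:00? ✓ → no.
D: end Sat 03:00 >= Fri 19:00? ✓; end Sat 03:00 >= Sat 02:00? ✓; start Wed 20:00 <= Fri 10:00? ✓ → yes.
E: end Sun 07:00 >= Fri 19:00? ✓; end Sun 07:00 >= Sat 02:00? ✓; start Thu 01:00 <= Fri 10:00? ✓ → yes.
G: end Sun 04:00 >= Fri 19:00? ✓; end Sun 04:00 >= Sat 02:00? ✓; start Sat 23:00 <= Fri 10:00? ✗ → no.
J: end Sun 19:00 >= Fri 19:00? ✓; end Sun 19:00 >= Sat 02:00? ✓; start Fri 18:00 <= Fri 10:00? ✗ → no.
N: end Wed 17:00 >= Fri 19:00? ✗; end Wed 17:00 >= Sat 02:00? ✗; start Mon 08:00 <= Fri 10:00? ✓ → no.
Q: end Thu 00:00 >= Fri 19:00? ✗; end Thu 00:00 >= Sat 02:00? ✗; start Wed 16:00 <= Fri 10:00? ✓ → no.
S: end Wed 19:00 >= Fri 19:00? ✗; end Wed 19:00 >= Sat 02:00? ✗; start Wed 04:00 <= Fri 10:00? ✓ → no.
U: end Thu 05:00 >= Fri 19:00? ✗; end Thu 05:00 >= Sat 02:00? ✗; start Mon 09:00 <= Fri 10:00? ✓ → no.
Result: B, D, E.

B, D, E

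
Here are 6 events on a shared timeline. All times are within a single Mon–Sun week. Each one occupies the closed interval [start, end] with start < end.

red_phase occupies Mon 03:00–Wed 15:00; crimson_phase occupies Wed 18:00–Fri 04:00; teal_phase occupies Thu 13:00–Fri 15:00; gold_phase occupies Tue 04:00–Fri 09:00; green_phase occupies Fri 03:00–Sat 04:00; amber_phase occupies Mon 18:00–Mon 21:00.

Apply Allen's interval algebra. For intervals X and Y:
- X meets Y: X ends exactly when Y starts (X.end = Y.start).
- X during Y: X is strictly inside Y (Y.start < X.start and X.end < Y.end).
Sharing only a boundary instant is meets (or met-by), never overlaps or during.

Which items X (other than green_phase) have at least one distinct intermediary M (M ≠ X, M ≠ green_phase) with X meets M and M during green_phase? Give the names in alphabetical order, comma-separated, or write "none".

Target green_phase = [Fri 03:00, Sat 04:00].
Intermediaries M with M during green_phase: none.
Union: none.

none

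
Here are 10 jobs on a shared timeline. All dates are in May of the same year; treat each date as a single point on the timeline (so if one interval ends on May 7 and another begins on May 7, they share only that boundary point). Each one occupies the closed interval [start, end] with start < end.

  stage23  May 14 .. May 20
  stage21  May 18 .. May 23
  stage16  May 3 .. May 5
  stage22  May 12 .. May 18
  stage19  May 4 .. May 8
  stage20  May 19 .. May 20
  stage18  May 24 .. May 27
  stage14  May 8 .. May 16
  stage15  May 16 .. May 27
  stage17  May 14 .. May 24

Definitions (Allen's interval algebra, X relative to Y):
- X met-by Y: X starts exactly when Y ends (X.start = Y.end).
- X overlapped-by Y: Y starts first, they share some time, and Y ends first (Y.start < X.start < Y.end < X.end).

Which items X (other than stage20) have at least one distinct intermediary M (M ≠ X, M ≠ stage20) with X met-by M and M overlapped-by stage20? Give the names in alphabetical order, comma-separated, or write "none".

none

Target stage20 = [May 19, May 20].
Intermediaries M with M overlapped-by stage20: none.
Union: none.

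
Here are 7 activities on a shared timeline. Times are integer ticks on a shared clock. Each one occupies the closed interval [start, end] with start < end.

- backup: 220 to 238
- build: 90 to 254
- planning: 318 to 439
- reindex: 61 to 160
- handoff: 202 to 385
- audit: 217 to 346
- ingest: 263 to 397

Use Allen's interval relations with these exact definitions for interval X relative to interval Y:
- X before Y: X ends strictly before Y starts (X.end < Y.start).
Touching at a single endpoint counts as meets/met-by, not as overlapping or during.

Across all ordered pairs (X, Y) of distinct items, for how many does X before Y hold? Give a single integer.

Checking all 42 ordered pairs for relation 'before'; matching pairs in alphabetical order:
(backup, ingest): backup before ingest ✓
(backup, planning): backup before planning ✓
(build, ingest): build before ingest ✓
(build, planning): build before planning ✓
(reindex, audit): reindex before audit ✓
(reindex, backup): reindex before backup ✓
(reindex, handoff): reindex before handoff ✓
(reindex, ingest): reindex before ingest ✓
(reindex, planning): reindex before planning ✓
Count: 9.

9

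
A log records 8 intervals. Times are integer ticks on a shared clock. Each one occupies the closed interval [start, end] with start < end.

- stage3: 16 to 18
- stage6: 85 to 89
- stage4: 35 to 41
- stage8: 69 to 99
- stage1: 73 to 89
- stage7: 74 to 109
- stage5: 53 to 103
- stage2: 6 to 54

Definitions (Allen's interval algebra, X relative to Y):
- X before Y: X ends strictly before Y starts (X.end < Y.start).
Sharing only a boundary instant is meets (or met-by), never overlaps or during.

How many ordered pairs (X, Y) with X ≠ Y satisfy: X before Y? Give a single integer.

Checking all 56 ordered pairs for relation 'before'; matching pairs in alphabetical order:
(stage2, stage1): stage2 before stage1 ✓
(stage2, stage6): stage2 before stage6 ✓
(stage2, stage7): stage2 before stage7 ✓
(stage2, stage8): stage2 before stage8 ✓
(stage3, stage1): stage3 before stage1 ✓
(stage3, stage4): stage3 before stage4 ✓
(stage3, stage5): stage3 before stage5 ✓
(stage3, stage6): stage3 before stage6 ✓
(stage3, stage7): stage3 before stage7 ✓
(stage3, stage8): stage3 before stage8 ✓
(stage4, stage1): stage4 before stage1 ✓
(stage4, stage5): stage4 before stage5 ✓
(stage4, stage6): stage4 before stage6 ✓
(stage4, stage7): stage4 before stage7 ✓
(stage4, stage8): stage4 before stage8 ✓
Count: 15.

15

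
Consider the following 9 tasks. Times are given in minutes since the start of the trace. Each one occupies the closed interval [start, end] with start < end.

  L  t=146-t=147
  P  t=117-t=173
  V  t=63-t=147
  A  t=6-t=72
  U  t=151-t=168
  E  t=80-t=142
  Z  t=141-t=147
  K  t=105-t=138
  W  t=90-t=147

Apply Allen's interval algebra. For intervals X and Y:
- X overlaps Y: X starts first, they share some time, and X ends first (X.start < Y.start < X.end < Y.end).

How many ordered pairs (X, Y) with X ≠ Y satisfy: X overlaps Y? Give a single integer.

Checking all 72 ordered pairs for relation 'overlaps'; matching pairs in alphabetical order:
(A, V): A overlaps V ✓
(E, P): E overlaps P ✓
(E, W): E overlaps W ✓
(E, Z): E overlaps Z ✓
(K, P): K overlaps P ✓
(V, P): V overlaps P ✓
(W, P): W overlaps P ✓
Count: 7.

7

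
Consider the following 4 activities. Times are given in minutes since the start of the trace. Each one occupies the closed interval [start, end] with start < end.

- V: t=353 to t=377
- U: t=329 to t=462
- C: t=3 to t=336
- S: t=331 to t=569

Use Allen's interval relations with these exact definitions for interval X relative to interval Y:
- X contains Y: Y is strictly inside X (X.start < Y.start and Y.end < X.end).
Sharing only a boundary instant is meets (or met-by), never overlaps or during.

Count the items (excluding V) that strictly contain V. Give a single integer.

2

Target V = [t=353, t=377].
C [t=3, t=336] → before → no.
S [t=331, t=569] → contains → counts.
U [t=329, t=462] → contains → counts.
Total: 2.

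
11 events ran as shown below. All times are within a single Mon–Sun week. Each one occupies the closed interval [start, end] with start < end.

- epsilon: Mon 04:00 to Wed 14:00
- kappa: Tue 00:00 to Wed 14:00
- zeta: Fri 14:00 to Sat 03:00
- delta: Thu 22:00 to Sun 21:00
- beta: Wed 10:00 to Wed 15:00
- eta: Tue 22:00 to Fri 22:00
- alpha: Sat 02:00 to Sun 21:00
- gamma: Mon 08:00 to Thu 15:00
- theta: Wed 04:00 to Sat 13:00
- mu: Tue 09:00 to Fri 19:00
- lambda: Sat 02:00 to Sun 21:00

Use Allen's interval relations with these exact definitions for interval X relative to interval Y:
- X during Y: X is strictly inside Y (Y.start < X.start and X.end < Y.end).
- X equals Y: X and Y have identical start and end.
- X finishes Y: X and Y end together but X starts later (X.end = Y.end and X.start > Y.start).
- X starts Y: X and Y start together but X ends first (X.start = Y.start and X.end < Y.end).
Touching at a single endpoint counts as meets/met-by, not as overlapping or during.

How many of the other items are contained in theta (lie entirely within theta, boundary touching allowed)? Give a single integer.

2

Target theta = [Wed 04:00, Sat 13:00].
alpha [Sat 02:00, Sun 21:00] → overlapped-by → no.
beta [Wed 10:00, Wed 15:00] → during → counts.
delta [Thu 22:00, Sun 21:00] → overlapped-by → no.
epsilon [Mon 04:00, Wed 14:00] → overlaps → no.
eta [Tue 22:00, Fri 22:00] → overlaps → no.
gamma [Mon 08:00, Thu 15:00] → overlaps → no.
kappa [Tue 00:00, Wed 14:00] → overlaps → no.
lambda [Sat 02:00, Sun 21:00] → overlapped-by → no.
mu [Tue 09:00, Fri 19:00] → overlaps → no.
zeta [Fri 14:00, Sat 03:00] → during → counts.
Total: 2.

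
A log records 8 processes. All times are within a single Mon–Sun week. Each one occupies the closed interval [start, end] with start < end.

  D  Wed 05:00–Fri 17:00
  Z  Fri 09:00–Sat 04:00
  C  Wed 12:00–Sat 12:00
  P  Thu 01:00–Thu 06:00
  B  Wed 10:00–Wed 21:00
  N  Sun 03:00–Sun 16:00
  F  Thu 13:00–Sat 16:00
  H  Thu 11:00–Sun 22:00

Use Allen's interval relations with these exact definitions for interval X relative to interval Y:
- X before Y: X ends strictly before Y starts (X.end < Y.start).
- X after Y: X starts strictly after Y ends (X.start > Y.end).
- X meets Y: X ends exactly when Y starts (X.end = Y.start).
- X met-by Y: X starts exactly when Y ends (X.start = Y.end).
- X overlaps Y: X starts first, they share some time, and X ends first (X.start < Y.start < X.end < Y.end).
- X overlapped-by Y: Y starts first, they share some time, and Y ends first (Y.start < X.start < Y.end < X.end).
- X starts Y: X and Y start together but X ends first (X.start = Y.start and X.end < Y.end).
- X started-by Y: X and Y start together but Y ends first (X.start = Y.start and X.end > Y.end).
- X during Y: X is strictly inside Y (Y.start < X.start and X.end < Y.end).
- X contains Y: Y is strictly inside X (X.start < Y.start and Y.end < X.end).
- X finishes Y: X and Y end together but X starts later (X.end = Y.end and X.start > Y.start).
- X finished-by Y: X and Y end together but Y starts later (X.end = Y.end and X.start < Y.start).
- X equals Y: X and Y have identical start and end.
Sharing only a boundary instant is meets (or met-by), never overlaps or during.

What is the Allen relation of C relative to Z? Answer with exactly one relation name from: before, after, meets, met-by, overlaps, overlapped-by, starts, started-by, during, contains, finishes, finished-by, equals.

C = [Wed 12:00, Sat 12:00]; Z = [Fri 09:00, Sat 04:00].
Compare endpoints: C.start < Z.start, C.start < Z.end, C.end > Z.start, C.end > Z.end.
That pattern is 'contains'.

contains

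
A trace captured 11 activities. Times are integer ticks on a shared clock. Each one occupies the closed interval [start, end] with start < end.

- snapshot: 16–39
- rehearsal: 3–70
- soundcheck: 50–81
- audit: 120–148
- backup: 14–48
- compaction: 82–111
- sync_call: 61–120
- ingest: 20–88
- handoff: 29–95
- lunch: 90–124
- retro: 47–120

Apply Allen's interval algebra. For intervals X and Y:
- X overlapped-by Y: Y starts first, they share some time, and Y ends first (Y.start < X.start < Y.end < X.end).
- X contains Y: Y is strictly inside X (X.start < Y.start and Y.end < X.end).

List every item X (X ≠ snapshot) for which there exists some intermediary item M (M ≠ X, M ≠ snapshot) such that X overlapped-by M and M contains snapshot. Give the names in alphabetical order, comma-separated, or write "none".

Target snapshot = [16, 39].
Intermediaries M with M contains snapshot: backup, rehearsal.
Via backup — items with X overlapped-by backup: handoff, ingest, retro.
Via rehearsal — items with X overlapped-by rehearsal: handoff, ingest, retro, soundcheck, sync_call.
Union: handoff, ingest, retro, soundcheck, sync_call.

handoff, ingest, retro, soundcheck, sync_call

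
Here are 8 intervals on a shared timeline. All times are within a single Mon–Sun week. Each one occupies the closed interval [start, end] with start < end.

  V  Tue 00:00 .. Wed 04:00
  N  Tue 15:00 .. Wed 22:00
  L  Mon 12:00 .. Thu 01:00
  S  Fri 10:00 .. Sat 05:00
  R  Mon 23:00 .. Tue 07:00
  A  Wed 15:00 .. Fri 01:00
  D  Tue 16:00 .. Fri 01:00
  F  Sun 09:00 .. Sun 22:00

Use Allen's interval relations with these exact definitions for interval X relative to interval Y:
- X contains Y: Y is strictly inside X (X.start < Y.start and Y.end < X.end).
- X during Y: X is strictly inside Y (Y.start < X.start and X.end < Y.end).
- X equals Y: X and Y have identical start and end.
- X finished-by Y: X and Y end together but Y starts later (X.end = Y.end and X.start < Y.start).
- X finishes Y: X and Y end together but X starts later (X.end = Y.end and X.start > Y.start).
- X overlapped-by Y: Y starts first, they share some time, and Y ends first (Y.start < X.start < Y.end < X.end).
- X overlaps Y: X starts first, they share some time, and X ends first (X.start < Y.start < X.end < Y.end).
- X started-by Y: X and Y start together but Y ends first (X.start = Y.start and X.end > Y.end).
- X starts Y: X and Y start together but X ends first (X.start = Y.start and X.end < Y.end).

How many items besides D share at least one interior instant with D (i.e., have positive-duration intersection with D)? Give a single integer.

4

Target D = [Tue 16:00, Fri 01:00].
A [Wed 15:00, Fri 01:00] → finishes → counts.
F [Sun 09:00, Sun 22:00] → after → no.
L [Mon 12:00, Thu 01:00] → overlaps → counts.
N [Tue 15:00, Wed 22:00] → overlaps → counts.
R [Mon 23:00, Tue 07:00] → before → no.
S [Fri 10:00, Sat 05:00] → after → no.
V [Tue 00:00, Wed 04:00] → overlaps → counts.
Total: 4.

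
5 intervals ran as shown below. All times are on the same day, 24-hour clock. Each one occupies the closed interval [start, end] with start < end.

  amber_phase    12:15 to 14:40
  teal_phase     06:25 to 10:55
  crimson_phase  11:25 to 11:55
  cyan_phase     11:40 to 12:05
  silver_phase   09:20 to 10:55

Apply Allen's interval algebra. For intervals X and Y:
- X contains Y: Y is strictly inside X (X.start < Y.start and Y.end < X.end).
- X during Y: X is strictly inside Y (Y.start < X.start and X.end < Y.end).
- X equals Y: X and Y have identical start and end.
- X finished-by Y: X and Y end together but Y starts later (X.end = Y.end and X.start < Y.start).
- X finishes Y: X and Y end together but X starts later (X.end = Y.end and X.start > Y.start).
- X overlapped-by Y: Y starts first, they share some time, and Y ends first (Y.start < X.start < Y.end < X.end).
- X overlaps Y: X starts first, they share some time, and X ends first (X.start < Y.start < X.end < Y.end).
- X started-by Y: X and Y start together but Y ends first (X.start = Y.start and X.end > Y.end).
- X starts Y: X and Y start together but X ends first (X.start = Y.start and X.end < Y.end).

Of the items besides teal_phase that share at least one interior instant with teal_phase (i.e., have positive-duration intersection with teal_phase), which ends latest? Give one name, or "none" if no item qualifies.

silver_phase

Target teal_phase = [06:25, 10:55].
amber_phase [12:15, 14:40] → after → excluded.
crimson_phase [11:25, 11:55] → after → excluded.
cyan_phase [11:40, 12:05] → after → excluded.
silver_phase [09:20, 10:55] → finishes → candidate.
Among candidates, latest end is 10:55 → silver_phase.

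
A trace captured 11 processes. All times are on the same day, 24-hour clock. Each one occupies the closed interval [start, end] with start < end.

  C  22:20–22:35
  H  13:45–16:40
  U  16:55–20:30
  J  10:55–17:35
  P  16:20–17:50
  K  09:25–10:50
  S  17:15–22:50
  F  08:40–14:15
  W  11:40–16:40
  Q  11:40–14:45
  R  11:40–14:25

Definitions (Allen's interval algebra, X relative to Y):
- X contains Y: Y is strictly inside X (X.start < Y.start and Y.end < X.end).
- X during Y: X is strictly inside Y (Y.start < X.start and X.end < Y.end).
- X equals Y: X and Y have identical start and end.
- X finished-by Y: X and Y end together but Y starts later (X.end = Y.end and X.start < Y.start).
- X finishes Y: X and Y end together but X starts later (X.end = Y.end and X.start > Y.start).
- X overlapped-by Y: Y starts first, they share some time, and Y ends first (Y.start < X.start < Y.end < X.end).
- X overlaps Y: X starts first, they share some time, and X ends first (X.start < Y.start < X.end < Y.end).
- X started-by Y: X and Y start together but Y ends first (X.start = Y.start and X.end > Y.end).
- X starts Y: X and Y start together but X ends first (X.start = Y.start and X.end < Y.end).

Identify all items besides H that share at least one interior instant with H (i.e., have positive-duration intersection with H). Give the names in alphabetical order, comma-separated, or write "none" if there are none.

F, J, P, Q, R, W

Target H = [13:45, 16:40].
C [22:20, 22:35] → after → no.
F [08:40, 14:15] → overlaps → yes.
J [10:55, 17:35] → contains → yes.
K [09:25, 10:50] → before → no.
P [16:20, 17:50] → overlapped-by → yes.
Q [11:40, 14:45] → overlaps → yes.
R [11:40, 14:25] → overlaps → yes.
S [17:15, 22:50] → after → no.
U [16:55, 20:30] → after → no.
W [11:40, 16:40] → finished-by → yes.
Result: F, J, P, Q, R, W.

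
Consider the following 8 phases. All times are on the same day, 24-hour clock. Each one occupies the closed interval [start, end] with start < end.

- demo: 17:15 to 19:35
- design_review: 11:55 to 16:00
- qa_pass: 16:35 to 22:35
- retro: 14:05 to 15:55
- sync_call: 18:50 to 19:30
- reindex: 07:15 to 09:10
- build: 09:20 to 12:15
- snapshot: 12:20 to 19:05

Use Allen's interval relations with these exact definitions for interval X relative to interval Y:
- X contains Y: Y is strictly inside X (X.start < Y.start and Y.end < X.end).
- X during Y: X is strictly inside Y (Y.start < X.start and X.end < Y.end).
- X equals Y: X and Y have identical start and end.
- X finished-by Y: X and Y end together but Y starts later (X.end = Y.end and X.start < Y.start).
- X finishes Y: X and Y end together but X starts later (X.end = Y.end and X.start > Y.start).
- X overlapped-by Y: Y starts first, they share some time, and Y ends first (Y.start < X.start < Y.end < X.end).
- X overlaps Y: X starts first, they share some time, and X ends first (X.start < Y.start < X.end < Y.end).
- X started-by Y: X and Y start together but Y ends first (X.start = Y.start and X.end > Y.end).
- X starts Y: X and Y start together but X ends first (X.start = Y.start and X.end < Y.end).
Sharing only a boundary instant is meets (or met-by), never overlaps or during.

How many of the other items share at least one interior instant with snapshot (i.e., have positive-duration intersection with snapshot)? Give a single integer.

5

Target snapshot = [12:20, 19:05].
build [09:20, 12:15] → before → no.
demo [17:15, 19:35] → overlapped-by → counts.
design_review [11:55, 16:00] → overlaps → counts.
qa_pass [16:35, 22:35] → overlapped-by → counts.
reindex [07:15, 09:10] → before → no.
retro [14:05, 15:55] → during → counts.
sync_call [18:50, 19:30] → overlapped-by → counts.
Total: 5.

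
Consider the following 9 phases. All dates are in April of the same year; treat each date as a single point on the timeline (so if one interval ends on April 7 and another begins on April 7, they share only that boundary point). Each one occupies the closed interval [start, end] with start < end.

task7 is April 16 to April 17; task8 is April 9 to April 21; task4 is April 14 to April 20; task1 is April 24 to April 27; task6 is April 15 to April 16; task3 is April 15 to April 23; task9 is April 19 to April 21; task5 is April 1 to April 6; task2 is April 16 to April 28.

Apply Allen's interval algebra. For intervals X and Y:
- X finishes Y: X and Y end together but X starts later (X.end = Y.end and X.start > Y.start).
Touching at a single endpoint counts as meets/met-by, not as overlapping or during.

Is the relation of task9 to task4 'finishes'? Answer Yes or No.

task9 = [April 19, April 21], task4 = [April 14, April 20].
Actual relation of task9 to task4: overlapped-by.
Asked whether 'finishes' holds → No.

No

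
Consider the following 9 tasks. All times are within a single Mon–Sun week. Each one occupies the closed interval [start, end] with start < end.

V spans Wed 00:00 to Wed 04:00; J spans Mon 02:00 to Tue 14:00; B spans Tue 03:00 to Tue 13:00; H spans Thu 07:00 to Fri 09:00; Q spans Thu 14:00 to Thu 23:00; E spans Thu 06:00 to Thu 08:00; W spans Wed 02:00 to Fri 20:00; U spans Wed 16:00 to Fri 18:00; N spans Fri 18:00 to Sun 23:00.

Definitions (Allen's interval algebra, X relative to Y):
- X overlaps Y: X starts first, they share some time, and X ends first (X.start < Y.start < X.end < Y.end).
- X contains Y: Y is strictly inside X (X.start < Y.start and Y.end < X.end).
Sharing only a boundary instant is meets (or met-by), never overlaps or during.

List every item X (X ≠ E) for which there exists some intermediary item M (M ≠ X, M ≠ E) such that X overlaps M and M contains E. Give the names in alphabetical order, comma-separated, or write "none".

V

Target E = [Thu 06:00, Thu 08:00].
Intermediaries M with M contains E: U, W.
Via U — items with X overlaps U: none.
Via W — items with X overlaps W: V.
Union: V.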